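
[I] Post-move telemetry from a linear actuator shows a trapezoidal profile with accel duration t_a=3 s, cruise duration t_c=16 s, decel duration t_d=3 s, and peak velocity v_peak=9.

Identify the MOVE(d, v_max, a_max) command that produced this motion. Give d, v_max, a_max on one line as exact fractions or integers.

d=171 v_max=9 a_max=3

a_max = 9/3 = 3
d_a = ½·9·3 = 27/2; d_c = 9·16 = 144
d = 2·27/2 + 144 = 171
t_c = 16 > 0 → v_max = v_peak = 9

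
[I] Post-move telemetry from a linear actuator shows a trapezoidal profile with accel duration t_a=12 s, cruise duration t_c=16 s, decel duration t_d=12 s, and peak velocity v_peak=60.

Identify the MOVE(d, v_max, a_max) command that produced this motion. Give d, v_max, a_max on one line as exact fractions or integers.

a_max = 60/12 = 5
d_a = ½·60·12 = 360; d_c = 60·16 = 960
d = 2·360 + 960 = 1680
t_c = 16 > 0 ⇒ limit active, v_max = 60

d=1680 v_max=60 a_max=5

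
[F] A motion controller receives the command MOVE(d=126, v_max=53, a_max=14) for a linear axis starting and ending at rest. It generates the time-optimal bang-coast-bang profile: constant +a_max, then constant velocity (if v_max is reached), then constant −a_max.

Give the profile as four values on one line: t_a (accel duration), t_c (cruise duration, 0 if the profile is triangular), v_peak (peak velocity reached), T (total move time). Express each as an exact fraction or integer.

(v_max)²/a_max = 53²/14 = 2809/14
126 < 2809/14 → triangular
v_peak = √(126·14) = √1764 = 42
t_a = 42/14 = 3; t_c = 0
T = 2·3 = 6

t_a=3 t_c=0 v_peak=42 T=6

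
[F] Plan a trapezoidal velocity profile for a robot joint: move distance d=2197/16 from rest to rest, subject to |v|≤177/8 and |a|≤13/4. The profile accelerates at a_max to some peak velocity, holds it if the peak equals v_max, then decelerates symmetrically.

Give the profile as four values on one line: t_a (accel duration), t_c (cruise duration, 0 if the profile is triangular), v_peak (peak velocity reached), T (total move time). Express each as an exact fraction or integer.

(v_max)²/a_max = (177/8)²/(13/4) = 31329/208
2197/16 < 31329/208 → triangular
v_peak = √(2197/16·13/4) = √(28561/64) = 169/8
t_a = (169/8)/(13/4) = 13/2; t_c = 0
T = 2·13/2 = 13

t_a=13/2 t_c=0 v_peak=169/8 T=13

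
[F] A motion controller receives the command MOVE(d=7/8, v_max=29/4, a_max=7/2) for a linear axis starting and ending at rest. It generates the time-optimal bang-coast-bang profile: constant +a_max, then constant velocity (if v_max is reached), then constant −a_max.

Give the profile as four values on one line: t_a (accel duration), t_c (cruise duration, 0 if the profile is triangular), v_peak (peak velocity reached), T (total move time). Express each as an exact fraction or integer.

vₘ²/aₘ = (29/4)²/(7/2) = 841/56
7/8 < 841/56 ⇒ no cruise
v_peak = √(7/8·7/2) = √(49/16) = 7/4
t_a = (7/4)/(7/2) = 1/2; t_c = 0
T = 2·1/2 = 1

t_a=1/2 t_c=0 v_peak=7/4 T=1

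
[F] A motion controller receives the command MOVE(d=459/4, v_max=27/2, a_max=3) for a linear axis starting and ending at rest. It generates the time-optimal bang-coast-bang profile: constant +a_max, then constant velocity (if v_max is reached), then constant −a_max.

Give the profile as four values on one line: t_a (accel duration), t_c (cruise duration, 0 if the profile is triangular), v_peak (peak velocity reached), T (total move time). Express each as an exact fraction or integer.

v_max²/a_max = (27/2)²/3 = 243/4
459/4 ≥ 243/4 so v_max reached
t_a = (27/2)/3 = 9/2; v_peak = 27/2
d_cruise = 459/4 − 243/4 = 54; t_c = 54/(27/2) = 4
T = 2·9/2 + 4 = 13

t_a=9/2 t_c=4 v_peak=27/2 T=13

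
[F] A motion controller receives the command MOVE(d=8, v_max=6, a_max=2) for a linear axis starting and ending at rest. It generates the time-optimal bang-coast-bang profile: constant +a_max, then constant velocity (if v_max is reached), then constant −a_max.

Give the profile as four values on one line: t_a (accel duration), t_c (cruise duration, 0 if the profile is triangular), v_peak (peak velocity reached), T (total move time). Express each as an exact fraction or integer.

vₘ²/aₘ = 6²/2 = 18
8 < 18 so t_c = 0
v_peak = √(8·2) = √16 = 4
t_a = 4/2 = 2; t_c = 0
T = 2·2 = 4

t_a=2 t_c=0 v_peak=4 T=4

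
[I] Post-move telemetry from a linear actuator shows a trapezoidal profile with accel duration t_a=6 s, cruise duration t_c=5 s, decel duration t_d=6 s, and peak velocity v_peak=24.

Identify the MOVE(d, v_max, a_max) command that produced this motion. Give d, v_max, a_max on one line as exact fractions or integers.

a_max = 24/6 = 4
d_a = ½·24·6 = 72; d_c = 24·5 = 120
d = 2·72 + 120 = 264
t_c = 5 > 0 ⇒ limit active, v_max = 24

d=264 v_max=24 a_max=4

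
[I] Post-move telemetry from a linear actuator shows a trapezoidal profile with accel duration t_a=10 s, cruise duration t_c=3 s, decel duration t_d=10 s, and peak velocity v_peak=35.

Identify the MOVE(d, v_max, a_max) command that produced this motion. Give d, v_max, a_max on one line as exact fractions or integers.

a_max = 35/10 = 7/2
d_a = ½·35·10 = 175; d_c = 35·3 = 105
d = 2·175 + 105 = 455
t_c = 3 > 0 ⇒ limit active, v_max = 35

d=455 v_max=35 a_max=7/2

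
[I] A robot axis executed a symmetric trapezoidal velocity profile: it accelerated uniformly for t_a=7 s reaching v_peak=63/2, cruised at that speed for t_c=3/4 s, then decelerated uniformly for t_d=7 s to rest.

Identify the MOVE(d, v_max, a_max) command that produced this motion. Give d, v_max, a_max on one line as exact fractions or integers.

a_max = (63/2)/7 = 9/2
d_a = ½·63/2·7 = 441/4; d_c = 63/2·3/4 = 189/8
d = 2·441/4 + 189/8 = 1953/8
t_c = 3/4 > 0 ⇒ limit active, v_max = 63/2

d=1953/8 v_max=63/2 a_max=9/2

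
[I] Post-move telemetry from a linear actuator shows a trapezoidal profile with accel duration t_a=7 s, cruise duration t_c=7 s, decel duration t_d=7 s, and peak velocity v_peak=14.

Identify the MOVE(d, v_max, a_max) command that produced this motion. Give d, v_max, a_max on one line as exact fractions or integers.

a_max = 14/7 = 2
d_a = ½·14·7 = 49; d_c = 14·7 = 98
d = 2·49 + 98 = 196
t_c = 7 > 0 ⇒ limit active, v_max = 14

d=196 v_max=14 a_max=2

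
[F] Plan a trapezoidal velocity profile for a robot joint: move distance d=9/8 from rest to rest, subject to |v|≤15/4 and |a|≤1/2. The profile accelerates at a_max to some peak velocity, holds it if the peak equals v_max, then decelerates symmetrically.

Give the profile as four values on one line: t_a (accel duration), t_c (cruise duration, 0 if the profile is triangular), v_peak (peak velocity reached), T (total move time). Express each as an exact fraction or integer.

(v_max)²/a_max = (15/4)²/(1/2) = 225/8
9/8 < 225/8 → triangular
v_peak = √(9/8·1/2) = √(9/16) = 3/4
t_a = (3/4)/(1/2) = 3/2; t_c = 0
T = 2·3/2 = 3

t_a=3/2 t_c=0 v_peak=3/4 T=3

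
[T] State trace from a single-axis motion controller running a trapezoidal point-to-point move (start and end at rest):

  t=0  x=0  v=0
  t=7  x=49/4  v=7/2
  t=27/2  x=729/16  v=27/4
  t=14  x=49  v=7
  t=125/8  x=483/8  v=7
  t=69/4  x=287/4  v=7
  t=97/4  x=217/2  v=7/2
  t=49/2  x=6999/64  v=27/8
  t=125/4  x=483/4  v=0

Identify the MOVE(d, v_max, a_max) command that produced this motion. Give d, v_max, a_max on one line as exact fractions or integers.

d=483/4 v_max=7 a_max=1/2

final state: t=125/4, x=483/4, v=0 → d = 483/4
a_max = (7/2−0)/(7−0) = 1/2
max v = 7 over t∈[14,69/4] → v_max = 7
check: 7·(14+13/4) = 483/4 ✓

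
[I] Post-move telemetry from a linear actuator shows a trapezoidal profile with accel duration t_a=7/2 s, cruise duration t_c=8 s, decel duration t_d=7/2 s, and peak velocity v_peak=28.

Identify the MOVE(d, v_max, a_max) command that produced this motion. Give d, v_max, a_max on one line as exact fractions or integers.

a_max = 28/(7/2) = 8
d_a = ½·28·7/2 = 49; d_c = 28·8 = 224
d = 2·49 + 224 = 322
t_c = 8 > 0 ⇒ limit active, v_max = 28

d=322 v_max=28 a_max=8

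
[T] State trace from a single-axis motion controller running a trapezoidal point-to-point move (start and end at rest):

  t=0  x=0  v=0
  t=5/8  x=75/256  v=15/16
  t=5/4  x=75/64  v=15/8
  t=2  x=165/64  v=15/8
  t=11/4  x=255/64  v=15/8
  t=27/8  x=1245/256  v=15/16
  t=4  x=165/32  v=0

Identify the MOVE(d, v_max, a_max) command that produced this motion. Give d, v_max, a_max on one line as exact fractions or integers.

d=165/32 v_max=15/8 a_max=3/2

final state: t=4, x=165/32, v=0 → d = 165/32
a_max = (15/16−0)/(5/8−0) = 3/2
max v = 15/8 over t∈[5/4,11/4] → v_max = 15/8
check: 15/8·(5/4+3/2) = 165/32 ✓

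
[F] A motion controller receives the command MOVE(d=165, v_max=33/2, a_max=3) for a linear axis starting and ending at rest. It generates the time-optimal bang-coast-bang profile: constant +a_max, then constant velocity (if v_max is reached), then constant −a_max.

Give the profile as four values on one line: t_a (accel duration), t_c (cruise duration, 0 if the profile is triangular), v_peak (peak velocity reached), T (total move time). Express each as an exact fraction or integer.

t_a=11/2 t_c=9/2 v_peak=33/2 T=31/2

(v_max)²/a_max = (33/2)²/3 = 363/4
165 ≥ 363/4 ⇒ cruise phase
t_a = (33/2)/3 = 11/2; v_peak = 33/2
d_cruise = 165 − 363/4 = 297/4; t_c = (297/4)/(33/2) = 9/2
T = 2·11/2 + 9/2 = 31/2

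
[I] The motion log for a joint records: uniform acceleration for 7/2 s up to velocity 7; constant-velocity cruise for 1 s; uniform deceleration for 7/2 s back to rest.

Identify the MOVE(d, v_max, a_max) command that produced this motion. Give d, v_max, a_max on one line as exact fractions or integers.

d=63/2 v_max=7 a_max=2

a_max = 7/(7/2) = 2
d_a = ½·7·7/2 = 49/4; d_c = 7·1 = 7
d = 2·49/4 + 7 = 63/2
t_c = 1 > 0 ⇒ limit active, v_max = 7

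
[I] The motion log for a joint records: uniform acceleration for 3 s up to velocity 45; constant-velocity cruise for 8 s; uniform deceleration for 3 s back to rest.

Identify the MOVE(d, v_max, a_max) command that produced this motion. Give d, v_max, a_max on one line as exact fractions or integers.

d=495 v_max=45 a_max=15

a_max = 45/3 = 15
d_a = ½·45·3 = 135/2; d_c = 45·8 = 360
d = 2·135/2 + 360 = 495
t_c = 8 > 0 → v_max = v_peak = 45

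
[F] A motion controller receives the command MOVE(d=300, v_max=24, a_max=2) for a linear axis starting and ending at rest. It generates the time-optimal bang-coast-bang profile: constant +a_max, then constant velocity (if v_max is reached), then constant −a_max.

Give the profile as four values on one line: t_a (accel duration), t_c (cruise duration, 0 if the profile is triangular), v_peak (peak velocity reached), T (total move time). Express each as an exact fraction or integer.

v_max²/a_max = 24²/2 = 288
300 ≥ 288 → trapezoidal
t_a = 24/2 = 12; v_peak = 24
d_cruise = 300 − 288 = 12; t_c = 12/24 = 1/2
T = 2·12 + 1/2 = 49/2

t_a=12 t_c=1/2 v_peak=24 T=49/2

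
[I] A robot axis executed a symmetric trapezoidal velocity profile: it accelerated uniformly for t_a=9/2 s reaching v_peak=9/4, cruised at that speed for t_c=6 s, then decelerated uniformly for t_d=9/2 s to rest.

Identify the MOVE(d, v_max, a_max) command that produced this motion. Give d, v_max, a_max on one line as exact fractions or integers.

d=189/8 v_max=9/4 a_max=1/2

a_max = (9/4)/(9/2) = 1/2
d_a = ½·9/4·9/2 = 81/16; d_c = 9/4·6 = 27/2
d = 2·81/16 + 27/2 = 189/8
t_c = 6 > 0 ⇒ limit active, v_max = 9/4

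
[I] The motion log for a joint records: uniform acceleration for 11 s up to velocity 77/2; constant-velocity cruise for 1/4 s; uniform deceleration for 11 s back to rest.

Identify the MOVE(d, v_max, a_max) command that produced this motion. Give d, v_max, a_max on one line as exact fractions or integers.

d=3465/8 v_max=77/2 a_max=7/2

a_max = (77/2)/11 = 7/2
d_a = ½·77/2·11 = 847/4; d_c = 77/2·1/4 = 77/8
d = 2·847/4 + 77/8 = 3465/8
t_c = 1/4 > 0 ⇒ limit active, v_max = 77/2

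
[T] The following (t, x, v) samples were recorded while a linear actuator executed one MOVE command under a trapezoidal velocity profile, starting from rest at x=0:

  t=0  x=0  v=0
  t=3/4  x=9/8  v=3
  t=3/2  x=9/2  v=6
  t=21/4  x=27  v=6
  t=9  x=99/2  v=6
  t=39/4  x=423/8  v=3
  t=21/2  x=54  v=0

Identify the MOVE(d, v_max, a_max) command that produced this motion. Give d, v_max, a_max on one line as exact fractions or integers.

d=54 v_max=6 a_max=4

final state: t=21/2, x=54, v=0 → d = 54
a_max = (3−0)/(3/4−0) = 4
max v = 6 over t∈[3/2,9] → v_max = 6
check: 6·(3/2+15/2) = 54 ✓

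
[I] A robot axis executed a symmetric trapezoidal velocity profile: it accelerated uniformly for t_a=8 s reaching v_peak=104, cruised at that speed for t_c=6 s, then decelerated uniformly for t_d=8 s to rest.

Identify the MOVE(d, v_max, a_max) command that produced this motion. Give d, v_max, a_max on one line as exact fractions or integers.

d=1456 v_max=104 a_max=13

a_max = 104/8 = 13
d_a = ½·104·8 = 416; d_c = 104·6 = 624
d = 2·416 + 624 = 1456
t_c = 6 > 0 ⇒ limit active, v_max = 104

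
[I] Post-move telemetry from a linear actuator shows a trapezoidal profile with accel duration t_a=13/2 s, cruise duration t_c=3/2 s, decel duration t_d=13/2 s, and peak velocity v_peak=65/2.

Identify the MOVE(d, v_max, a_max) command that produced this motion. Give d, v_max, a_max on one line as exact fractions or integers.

d=260 v_max=65/2 a_max=5

a_max = (65/2)/(13/2) = 5
d_a = ½·65/2·13/2 = 845/8; d_c = 65/2·3/2 = 195/4
d = 2·845/8 + 195/4 = 260
t_c = 3/2 > 0 so v_max = 65/2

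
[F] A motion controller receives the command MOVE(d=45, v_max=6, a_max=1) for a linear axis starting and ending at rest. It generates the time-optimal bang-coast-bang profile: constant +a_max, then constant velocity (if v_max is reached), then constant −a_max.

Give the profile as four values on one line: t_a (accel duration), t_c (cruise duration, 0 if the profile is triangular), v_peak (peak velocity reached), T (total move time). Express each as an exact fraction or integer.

t_a=6 t_c=3/2 v_peak=6 T=27/2

vₘ²/aₘ = 6²/1 = 36
45 ≥ 36 ⇒ cruise phase
t_a = 6/1 = 6; v_peak = 6
d_cruise = 45 − 36 = 9; t_c = 9/6 = 3/2
T = 2·6 + 3/2 = 27/2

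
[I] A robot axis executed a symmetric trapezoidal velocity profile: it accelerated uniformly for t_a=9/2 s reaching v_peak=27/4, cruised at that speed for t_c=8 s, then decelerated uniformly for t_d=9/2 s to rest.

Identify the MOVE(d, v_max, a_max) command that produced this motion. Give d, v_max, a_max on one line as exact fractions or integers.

a_max = (27/4)/(9/2) = 3/2
d_a = ½·27/4·9/2 = 243/16; d_c = 27/4·8 = 54
d = 2·243/16 + 54 = 675/8
t_c = 8 > 0 so v_max = 27/4

d=675/8 v_max=27/4 a_max=3/2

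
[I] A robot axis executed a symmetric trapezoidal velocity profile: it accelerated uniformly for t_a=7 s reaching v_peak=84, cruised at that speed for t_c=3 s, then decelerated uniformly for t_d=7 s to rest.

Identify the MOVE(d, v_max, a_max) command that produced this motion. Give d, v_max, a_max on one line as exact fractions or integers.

d=840 v_max=84 a_max=12

a_max = 84/7 = 12
d_a = ½·84·7 = 294; d_c = 84·3 = 252
d = 2·294 + 252 = 840
t_c = 3 > 0 → v_max = v_peak = 84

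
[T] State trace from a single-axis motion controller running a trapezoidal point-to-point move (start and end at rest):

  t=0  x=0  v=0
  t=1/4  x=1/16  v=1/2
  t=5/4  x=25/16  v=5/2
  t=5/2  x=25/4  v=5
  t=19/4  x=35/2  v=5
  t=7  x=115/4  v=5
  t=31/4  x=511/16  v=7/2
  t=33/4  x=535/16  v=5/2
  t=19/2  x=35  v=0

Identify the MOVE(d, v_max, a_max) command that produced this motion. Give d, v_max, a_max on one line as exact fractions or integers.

d=35 v_max=5 a_max=2

final state: t=19/2, x=35, v=0 → d = 35
a_max = (1/2−0)/(1/4−0) = 2
max v = 5 over t∈[5/2,7] → v_max = 5
check: 5·(5/2+9/2) = 35 ✓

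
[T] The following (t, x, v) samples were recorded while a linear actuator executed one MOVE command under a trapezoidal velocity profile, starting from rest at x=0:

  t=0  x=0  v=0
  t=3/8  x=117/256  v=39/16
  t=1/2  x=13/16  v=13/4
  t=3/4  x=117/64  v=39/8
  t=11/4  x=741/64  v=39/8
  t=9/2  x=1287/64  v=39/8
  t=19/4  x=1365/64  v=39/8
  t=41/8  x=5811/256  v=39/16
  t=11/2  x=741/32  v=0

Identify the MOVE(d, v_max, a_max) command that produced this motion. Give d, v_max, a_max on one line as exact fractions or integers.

d=741/32 v_max=39/8 a_max=13/2

final state: t=11/2, x=741/32, v=0 → d = 741/32
a_max = (39/16−0)/(3/8−0) = 13/2
max v = 39/8 over t∈[3/4,19/4] → v_max = 39/8
check: 39/8·(3/4+4) = 741/32 ✓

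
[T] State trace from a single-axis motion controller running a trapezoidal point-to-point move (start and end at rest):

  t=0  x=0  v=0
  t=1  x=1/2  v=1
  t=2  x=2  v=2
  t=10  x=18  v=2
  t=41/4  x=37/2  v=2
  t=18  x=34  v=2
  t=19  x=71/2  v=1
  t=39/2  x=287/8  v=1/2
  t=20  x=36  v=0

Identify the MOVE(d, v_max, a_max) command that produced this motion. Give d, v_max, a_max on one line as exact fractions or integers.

d=36 v_max=2 a_max=1

final state: t=20, x=36, v=0 → d = 36
a_max = (1−0)/(1−0) = 1
max v = 2 over t∈[2,18] → v_max = 2
check: 2·(2+16) = 36 ✓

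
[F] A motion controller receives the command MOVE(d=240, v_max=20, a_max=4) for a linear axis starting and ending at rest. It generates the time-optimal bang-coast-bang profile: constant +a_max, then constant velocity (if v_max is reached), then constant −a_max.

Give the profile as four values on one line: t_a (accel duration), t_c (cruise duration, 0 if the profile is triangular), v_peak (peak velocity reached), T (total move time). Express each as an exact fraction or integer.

vₘ²/aₘ = 20²/4 = 100
240 ≥ 100 ⇒ cruise phase
t_a = 20/4 = 5; v_peak = 20
d_cruise = 240 − 100 = 140; t_c = 140/20 = 7
T = 2·5 + 7 = 17

t_a=5 t_c=7 v_peak=20 T=17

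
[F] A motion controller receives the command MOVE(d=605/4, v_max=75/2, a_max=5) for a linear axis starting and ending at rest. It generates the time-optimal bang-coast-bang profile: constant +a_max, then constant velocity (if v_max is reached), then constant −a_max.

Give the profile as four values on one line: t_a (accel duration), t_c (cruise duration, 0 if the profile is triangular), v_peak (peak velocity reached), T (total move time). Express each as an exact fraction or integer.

vₘ²/aₘ = (75/2)²/5 = 1125/4
605/4 < 1125/4 so t_c = 0
v_peak = √(605/4·5) = √(3025/4) = 55/2
t_a = (55/2)/5 = 11/2; t_c = 0
T = 2·11/2 = 11

t_a=11/2 t_c=0 v_peak=55/2 T=11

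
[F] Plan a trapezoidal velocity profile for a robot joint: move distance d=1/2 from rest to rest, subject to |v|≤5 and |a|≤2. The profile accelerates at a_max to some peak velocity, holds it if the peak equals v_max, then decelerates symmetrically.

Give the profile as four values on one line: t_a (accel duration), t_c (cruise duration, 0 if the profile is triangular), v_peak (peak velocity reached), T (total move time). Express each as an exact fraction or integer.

v_max²/a_max = 5²/2 = 25/2
1/2 < 25/2 → triangular
v_peak = √(1/2·2) = √1 = 1
t_a = 1/2; t_c = 0
T = 2·1/2 = 1

t_a=1/2 t_c=0 v_peak=1 T=1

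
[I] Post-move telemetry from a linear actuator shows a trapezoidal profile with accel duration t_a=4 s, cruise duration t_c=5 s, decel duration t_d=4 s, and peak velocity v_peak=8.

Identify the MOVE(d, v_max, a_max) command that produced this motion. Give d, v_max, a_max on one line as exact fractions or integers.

a_max = 8/4 = 2
d_a = ½·8·4 = 16; d_c = 8·5 = 40
d = 2·16 + 40 = 72
t_c = 5 > 0 ⇒ limit active, v_max = 8

d=72 v_max=8 a_max=2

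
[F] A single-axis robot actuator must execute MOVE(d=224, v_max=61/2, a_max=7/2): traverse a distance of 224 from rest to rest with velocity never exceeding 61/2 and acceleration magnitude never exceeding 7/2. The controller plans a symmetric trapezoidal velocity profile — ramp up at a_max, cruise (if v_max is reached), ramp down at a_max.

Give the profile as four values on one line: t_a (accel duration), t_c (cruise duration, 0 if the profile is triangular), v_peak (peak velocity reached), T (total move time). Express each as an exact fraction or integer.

t_a=8 t_c=0 v_peak=28 T=16

v_max²/a_max = (61/2)²/(7/2) = 3721/14
224 < 3721/14 → triangular
v_peak = √(224·7/2) = √784 = 28
t_a = 28/(7/2) = 8; t_c = 0
T = 2·8 = 16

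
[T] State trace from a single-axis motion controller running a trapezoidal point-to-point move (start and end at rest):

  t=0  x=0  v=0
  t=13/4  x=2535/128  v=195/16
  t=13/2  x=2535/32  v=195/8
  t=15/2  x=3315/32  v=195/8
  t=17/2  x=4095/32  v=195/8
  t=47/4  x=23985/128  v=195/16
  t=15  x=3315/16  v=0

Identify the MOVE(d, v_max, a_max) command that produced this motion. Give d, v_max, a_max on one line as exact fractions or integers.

d=3315/16 v_max=195/8 a_max=15/4

final state: t=15, x=3315/16, v=0 → d = 3315/16
a_max = (195/16−0)/(13/4−0) = 15/4
max v = 195/8 over t∈[13/2,17/2] → v_max = 195/8
check: 195/8·(13/2+2) = 3315/16 ✓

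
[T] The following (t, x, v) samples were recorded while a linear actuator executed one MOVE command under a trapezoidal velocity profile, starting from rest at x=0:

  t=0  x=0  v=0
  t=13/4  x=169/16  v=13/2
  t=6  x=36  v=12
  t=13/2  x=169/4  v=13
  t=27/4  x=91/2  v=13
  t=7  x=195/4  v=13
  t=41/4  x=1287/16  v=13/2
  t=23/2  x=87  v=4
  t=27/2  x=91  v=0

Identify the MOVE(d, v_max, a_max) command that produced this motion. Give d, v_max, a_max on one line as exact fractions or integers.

final state: t=27/2, x=91, v=0 → d = 91
a_max = (13/2−0)/(13/4−0) = 2
max v = 13 over t∈[13/2,7] → v_max = 13
check: 13·(13/2+1/2) = 91 ✓

d=91 v_max=13 a_max=2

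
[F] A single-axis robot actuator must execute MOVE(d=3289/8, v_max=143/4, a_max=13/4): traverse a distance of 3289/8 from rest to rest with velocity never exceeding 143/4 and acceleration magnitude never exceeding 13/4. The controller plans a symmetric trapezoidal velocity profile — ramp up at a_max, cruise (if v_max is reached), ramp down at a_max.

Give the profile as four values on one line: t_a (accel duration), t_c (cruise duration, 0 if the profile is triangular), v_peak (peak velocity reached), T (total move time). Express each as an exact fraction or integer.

(v_max)²/a_max = (143/4)²/(13/4) = 1573/4
3289/8 ≥ 1573/4 so v_max reached
t_a = (143/4)/(13/4) = 11; v_peak = 143/4
d_cruise = 3289/8 − 1573/4 = 143/8; t_c = (143/8)/(143/4) = 1/2
T = 2·11 + 1/2 = 45/2

t_a=11 t_c=1/2 v_peak=143/4 T=45/2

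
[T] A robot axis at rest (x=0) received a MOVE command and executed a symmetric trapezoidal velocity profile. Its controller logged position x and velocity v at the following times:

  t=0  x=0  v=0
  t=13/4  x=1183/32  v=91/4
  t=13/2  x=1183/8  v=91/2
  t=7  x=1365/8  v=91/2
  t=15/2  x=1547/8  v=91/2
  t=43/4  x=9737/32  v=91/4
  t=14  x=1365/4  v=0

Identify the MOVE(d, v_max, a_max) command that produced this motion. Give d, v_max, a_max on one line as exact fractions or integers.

final state: t=14, x=1365/4, v=0 → d = 1365/4
a_max = (91/4−0)/(13/4−0) = 7
max v = 91/2 over t∈[13/2,15/2] → v_max = 91/2
check: 91/2·(13/2+1) = 1365/4 ✓

d=1365/4 v_max=91/2 a_max=7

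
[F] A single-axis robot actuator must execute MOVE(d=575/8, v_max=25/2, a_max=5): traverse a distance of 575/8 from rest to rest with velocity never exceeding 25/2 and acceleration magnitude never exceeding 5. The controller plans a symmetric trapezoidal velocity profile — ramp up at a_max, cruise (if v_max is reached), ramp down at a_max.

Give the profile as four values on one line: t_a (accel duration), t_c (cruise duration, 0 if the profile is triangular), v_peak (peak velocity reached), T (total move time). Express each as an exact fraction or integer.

vₘ²/aₘ = (25/2)²/5 = 125/4
575/8 ≥ 125/4 ⇒ cruise phase
t_a = (25/2)/5 = 5/2; v_peak = 25/2
d_cruise = 575/8 − 125/4 = 325/8; t_c = (325/8)/(25/2) = 13/4
T = 2·5/2 + 13/4 = 33/4

t_a=5/2 t_c=13/4 v_peak=25/2 T=33/4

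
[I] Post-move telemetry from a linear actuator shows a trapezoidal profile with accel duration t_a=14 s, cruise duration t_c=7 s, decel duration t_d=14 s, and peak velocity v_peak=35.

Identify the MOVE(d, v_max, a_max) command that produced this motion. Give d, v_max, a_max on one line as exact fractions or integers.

a_max = 35/14 = 5/2
d_a = ½·35·14 = 245; d_c = 35·7 = 245
d = 2·245 + 245 = 735
t_c = 7 > 0 ⇒ limit active, v_max = 35

d=735 v_max=35 a_max=5/2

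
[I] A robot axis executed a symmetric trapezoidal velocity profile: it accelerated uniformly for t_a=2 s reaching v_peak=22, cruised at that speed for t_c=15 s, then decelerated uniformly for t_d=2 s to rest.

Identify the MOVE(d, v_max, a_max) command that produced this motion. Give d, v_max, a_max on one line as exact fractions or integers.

d=374 v_max=22 a_max=11

a_max = 22/2 = 11
d_a = ½·22·2 = 22; d_c = 22·15 = 330
d = 2·22 + 330 = 374
t_c = 15 > 0 so v_max = 22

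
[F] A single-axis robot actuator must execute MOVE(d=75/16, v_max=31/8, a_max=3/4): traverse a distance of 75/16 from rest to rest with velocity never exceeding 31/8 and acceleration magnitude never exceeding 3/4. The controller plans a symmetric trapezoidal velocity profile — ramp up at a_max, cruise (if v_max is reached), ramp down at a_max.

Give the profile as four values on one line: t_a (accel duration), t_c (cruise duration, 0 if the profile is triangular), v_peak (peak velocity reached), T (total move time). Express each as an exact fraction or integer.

vₘ²/aₘ = (31/8)²/(3/4) = 961/48
75/16 < 961/48 so t_c = 0
v_peak = √(75/16·3/4) = √(225/64) = 15/8
t_a = (15/8)/(3/4) = 5/2; t_c = 0
T = 2·5/2 = 5

t_a=5/2 t_c=0 v_peak=15/8 T=5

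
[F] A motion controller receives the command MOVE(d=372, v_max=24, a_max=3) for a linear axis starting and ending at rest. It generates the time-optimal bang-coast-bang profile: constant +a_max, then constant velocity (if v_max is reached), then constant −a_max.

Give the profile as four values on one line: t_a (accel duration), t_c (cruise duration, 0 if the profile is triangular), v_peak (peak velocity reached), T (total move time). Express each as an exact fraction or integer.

t_a=8 t_c=15/2 v_peak=24 T=47/2

(v_max)²/a_max = 24²/3 = 192
372 ≥ 192 → trapezoidal
t_a = 24/3 = 8; v_peak = 24
d_cruise = 372 − 192 = 180; t_c = 180/24 = 15/2
T = 2·8 + 15/2 = 47/2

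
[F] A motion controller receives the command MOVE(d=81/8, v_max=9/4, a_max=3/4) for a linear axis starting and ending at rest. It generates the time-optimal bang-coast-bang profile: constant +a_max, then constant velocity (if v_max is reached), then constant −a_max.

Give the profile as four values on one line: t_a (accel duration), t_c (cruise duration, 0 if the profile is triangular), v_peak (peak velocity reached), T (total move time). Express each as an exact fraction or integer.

t_a=3 t_c=3/2 v_peak=9/4 T=15/2

(v_max)²/a_max = (9/4)²/(3/4) = 27/4
81/8 ≥ 27/4 ⇒ cruise phase
t_a = (9/4)/(3/4) = 3; v_peak = 9/4
d_cruise = 81/8 − 27/4 = 27/8; t_c = (27/8)/(9/4) = 3/2
T = 2·3 + 3/2 = 15/2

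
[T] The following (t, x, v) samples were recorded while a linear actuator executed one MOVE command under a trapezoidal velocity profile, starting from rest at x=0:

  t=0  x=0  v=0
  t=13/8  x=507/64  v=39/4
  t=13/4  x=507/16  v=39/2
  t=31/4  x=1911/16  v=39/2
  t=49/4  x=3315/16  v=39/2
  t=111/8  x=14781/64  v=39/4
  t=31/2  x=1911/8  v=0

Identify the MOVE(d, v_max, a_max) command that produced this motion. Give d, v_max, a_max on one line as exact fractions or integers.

d=1911/8 v_max=39/2 a_max=6

final state: t=31/2, x=1911/8, v=0 → d = 1911/8
a_max = (39/4−0)/(13/8−0) = 6
max v = 39/2 over t∈[13/4,49/4] → v_max = 39/2
check: 39/2·(13/4+9) = 1911/8 ✓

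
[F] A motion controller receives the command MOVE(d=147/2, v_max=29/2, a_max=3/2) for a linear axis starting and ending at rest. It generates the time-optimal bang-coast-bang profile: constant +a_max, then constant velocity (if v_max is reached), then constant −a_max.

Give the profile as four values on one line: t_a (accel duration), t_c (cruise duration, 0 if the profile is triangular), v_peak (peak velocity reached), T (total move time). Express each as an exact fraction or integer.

vₘ²/aₘ = (29/2)²/(3/2) = 841/6
147/2 < 841/6 ⇒ no cruise
v_peak = √(147/2·3/2) = √(441/4) = 21/2
t_a = (21/2)/(3/2) = 7; t_c = 0
T = 2·7 = 14

t_a=7 t_c=0 v_peak=21/2 T=14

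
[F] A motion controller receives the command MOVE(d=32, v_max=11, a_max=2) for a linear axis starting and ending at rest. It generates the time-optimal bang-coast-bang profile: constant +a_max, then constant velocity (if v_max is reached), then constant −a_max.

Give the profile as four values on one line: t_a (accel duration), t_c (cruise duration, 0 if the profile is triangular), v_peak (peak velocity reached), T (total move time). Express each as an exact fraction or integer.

t_a=4 t_c=0 v_peak=8 T=8

v_max²/a_max = 11²/2 = 121/2
32 < 121/2 → triangular
v_peak = √(32·2) = √64 = 8
t_a = 8/2 = 4; t_c = 0
T = 2·4 = 8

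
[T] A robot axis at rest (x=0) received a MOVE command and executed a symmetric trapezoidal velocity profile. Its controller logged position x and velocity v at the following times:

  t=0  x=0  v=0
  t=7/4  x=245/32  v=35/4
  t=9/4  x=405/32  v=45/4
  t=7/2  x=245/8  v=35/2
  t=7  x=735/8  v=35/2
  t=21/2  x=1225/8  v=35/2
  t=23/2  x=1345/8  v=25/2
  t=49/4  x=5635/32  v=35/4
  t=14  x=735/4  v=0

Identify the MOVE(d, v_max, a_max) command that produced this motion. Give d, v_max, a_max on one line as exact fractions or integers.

d=735/4 v_max=35/2 a_max=5

final state: t=14, x=735/4, v=0 → d = 735/4
a_max = (35/4−0)/(7/4−0) = 5
max v = 35/2 over t∈[7/2,21/2] → v_max = 35/2
check: 35/2·(7/2+7) = 735/4 ✓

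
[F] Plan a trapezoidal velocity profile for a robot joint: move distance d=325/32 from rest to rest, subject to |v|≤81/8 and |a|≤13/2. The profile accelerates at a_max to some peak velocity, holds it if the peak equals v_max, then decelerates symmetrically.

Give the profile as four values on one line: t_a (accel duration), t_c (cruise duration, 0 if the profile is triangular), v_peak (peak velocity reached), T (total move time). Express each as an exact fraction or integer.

t_a=5/4 t_c=0 v_peak=65/8 T=5/2

vₘ²/aₘ = (81/8)²/(13/2) = 6561/416
325/32 < 6561/416 ⇒ no cruise
v_peak = √(325/32·13/2) = √(4225/64) = 65/8
t_a = (65/8)/(13/2) = 5/4; t_c = 0
T = 2·5/4 = 5/2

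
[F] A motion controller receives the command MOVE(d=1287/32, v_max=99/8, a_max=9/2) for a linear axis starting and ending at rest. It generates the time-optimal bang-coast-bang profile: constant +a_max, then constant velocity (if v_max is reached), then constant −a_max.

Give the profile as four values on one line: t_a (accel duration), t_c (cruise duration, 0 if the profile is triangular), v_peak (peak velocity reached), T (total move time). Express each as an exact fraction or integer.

(v_max)²/a_max = (99/8)²/(9/2) = 1089/32
1287/32 ≥ 1089/32 ⇒ cruise phase
t_a = (99/8)/(9/2) = 11/4; v_peak = 99/8
d_cruise = 1287/32 − 1089/32 = 99/16; t_c = (99/16)/(99/8) = 1/2
T = 2·11/4 + 1/2 = 6

t_a=11/4 t_c=1/2 v_peak=99/8 T=6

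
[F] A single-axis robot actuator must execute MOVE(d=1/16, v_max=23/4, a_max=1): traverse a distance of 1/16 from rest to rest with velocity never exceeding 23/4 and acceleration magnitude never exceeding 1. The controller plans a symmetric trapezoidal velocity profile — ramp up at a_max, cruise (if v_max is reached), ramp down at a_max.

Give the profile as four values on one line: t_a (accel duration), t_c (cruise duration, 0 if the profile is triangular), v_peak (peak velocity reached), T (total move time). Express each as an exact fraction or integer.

vₘ²/aₘ = (23/4)²/1 = 529/16
1/16 < 529/16 → triangular
v_peak = √(1/16·1) = √(1/16) = 1/4
t_a = (1/4)/1 = 1/4; t_c = 0
T = 2·1/4 = 1/2

t_a=1/4 t_c=0 v_peak=1/4 T=1/2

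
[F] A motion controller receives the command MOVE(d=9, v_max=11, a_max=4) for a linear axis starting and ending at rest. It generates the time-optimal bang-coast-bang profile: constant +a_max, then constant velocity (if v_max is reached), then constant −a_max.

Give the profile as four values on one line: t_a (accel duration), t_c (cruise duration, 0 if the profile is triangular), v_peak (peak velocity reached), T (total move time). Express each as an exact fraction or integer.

(v_max)²/a_max = 11²/4 = 121/4
9 < 121/4 so t_c = 0
v_peak = √(9·4) = √36 = 6
t_a = 6/4 = 3/2; t_c = 0
T = 2·3/2 = 3

t_a=3/2 t_c=0 v_peak=6 T=3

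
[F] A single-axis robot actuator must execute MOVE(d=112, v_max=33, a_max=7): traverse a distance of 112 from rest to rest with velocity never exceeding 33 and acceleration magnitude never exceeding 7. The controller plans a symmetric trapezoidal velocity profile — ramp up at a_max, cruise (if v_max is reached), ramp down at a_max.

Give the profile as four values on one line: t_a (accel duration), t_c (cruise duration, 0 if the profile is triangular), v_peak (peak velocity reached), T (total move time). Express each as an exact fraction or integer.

t_a=4 t_c=0 v_peak=28 T=8

vₘ²/aₘ = 33²/7 = 1089/7
112 < 1089/7 so t_c = 0
v_peak = √(112·7) = √784 = 28
t_a = 28/7 = 4; t_c = 0
T = 2·4 = 8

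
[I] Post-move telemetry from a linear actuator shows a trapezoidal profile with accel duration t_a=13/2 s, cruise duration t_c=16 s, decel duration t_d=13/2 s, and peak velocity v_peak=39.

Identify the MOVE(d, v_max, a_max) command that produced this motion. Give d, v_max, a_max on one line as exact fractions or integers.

d=1755/2 v_max=39 a_max=6

a_max = 39/(13/2) = 6
d_a = ½·39·13/2 = 507/4; d_c = 39·16 = 624
d = 2·507/4 + 624 = 1755/2
t_c = 16 > 0 → v_max = v_peak = 39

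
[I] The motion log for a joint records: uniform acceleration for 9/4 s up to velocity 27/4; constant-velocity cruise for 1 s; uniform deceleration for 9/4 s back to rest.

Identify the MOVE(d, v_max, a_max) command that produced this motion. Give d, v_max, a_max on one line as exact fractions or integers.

a_max = (27/4)/(9/4) = 3
d_a = ½·27/4·9/4 = 243/32; d_c = 27/4·1 = 27/4
d = 2·243/32 + 27/4 = 351/16
t_c = 1 > 0 ⇒ limit active, v_max = 27/4

d=351/16 v_max=27/4 a_max=3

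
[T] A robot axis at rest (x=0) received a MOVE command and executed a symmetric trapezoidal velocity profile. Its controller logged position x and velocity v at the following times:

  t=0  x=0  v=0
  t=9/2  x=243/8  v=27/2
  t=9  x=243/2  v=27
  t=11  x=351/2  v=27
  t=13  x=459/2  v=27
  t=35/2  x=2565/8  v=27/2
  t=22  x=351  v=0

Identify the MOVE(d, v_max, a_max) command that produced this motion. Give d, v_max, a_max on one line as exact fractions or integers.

final state: t=22, x=351, v=0 → d = 351
a_max = (27/2−0)/(9/2−0) = 3
max v = 27 over t∈[9,13] → v_max = 27
check: 27·(9+4) = 351 ✓

d=351 v_max=27 a_max=3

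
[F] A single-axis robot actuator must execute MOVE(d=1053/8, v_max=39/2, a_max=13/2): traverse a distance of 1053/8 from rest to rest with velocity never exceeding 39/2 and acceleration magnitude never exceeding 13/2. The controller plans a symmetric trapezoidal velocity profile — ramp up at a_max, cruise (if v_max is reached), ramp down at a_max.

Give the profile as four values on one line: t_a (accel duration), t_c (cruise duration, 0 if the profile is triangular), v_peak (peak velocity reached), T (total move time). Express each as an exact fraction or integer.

t_a=3 t_c=15/4 v_peak=39/2 T=39/4

v_max²/a_max = (39/2)²/(13/2) = 117/2
1053/8 ≥ 117/2 → trapezoidal
t_a = (39/2)/(13/2) = 3; v_peak = 39/2
d_cruise = 1053/8 − 117/2 = 585/8; t_c = (585/8)/(39/2) = 15/4
T = 2·3 + 15/4 = 39/4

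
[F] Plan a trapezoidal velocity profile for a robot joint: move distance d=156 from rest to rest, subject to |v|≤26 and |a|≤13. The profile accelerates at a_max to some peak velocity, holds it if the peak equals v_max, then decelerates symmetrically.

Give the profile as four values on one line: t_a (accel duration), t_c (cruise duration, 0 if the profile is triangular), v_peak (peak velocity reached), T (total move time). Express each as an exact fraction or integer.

v_max²/a_max = 26²/13 = 52
156 ≥ 52 → trapezoidal
t_a = 26/13 = 2; v_peak = 26
d_cruise = 156 − 52 = 104; t_c = 104/26 = 4
T = 2·2 + 4 = 8

t_a=2 t_c=4 v_peak=26 T=8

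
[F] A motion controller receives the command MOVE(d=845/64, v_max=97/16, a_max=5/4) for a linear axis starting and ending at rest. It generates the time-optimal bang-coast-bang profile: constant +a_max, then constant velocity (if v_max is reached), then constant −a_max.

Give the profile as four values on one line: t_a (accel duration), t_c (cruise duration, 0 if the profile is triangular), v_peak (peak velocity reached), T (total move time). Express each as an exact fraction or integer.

(v_max)²/a_max = (97/16)²/(5/4) = 9409/320
845/64 < 9409/320 ⇒ no cruise
v_peak = √(845/64·5/4) = √(4225/256) = 65/16
t_a = (65/16)/(5/4) = 13/4; t_c = 0
T = 2·13/4 = 13/2

t_a=13/4 t_c=0 v_peak=65/16 T=13/2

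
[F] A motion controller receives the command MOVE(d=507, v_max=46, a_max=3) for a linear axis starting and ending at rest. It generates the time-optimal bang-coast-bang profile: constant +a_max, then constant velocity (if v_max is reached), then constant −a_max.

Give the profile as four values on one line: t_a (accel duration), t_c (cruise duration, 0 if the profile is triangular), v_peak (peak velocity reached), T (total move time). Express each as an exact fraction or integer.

t_a=13 t_c=0 v_peak=39 T=26

(v_max)²/a_max = 46²/3 = 2116/3
507 < 2116/3 ⇒ no cruise
v_peak = √(507·3) = √1521 = 39
t_a = 39/3 = 13; t_c = 0
T = 2·13 = 26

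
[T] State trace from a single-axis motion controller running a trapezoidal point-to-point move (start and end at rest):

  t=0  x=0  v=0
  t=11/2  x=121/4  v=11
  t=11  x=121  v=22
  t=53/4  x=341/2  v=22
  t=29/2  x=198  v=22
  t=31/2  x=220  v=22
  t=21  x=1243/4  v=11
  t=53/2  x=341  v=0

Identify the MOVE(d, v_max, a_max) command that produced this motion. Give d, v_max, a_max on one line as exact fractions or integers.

final state: t=53/2, x=341, v=0 → d = 341
a_max = (11−0)/(11/2−0) = 2
max v = 22 over t∈[11,31/2] → v_max = 22
check: 22·(11+9/2) = 341 ✓

d=341 v_max=22 a_max=2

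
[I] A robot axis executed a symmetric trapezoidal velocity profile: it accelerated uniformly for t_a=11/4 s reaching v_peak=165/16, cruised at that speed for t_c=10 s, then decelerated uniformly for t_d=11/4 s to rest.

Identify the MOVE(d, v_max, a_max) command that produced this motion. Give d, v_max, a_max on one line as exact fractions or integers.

d=8415/64 v_max=165/16 a_max=15/4

a_max = (165/16)/(11/4) = 15/4
d_a = ½·165/16·11/4 = 1815/128; d_c = 165/16·10 = 825/8
d = 2·1815/128 + 825/8 = 8415/64
t_c = 10 > 0 → v_max = v_peak = 165/16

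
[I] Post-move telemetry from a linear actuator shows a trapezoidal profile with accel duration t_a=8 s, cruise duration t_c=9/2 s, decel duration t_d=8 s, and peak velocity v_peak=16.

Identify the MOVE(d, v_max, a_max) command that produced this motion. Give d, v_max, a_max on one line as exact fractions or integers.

a_max = 16/8 = 2
d_a = ½·16·8 = 64; d_c = 16·9/2 = 72
d = 2·64 + 72 = 200
t_c = 9/2 > 0 → v_max = v_peak = 16

d=200 v_max=16 a_max=2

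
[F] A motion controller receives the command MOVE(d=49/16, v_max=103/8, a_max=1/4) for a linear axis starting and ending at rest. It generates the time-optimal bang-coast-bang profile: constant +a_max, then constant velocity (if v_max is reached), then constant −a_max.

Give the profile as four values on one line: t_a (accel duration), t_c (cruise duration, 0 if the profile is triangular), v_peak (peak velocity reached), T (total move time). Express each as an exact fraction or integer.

t_a=7/2 t_c=0 v_peak=7/8 T=7

vₘ²/aₘ = (103/8)²/(1/4) = 10609/16
49/16 < 10609/16 ⇒ no cruise
v_peak = √(49/16·1/4) = √(49/64) = 7/8
t_a = (7/8)/(1/4) = 7/2; t_c = 0
T = 2·7/2 = 7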